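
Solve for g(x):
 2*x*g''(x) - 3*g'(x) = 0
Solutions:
 g(x) = C1 + C2*x^(5/2)


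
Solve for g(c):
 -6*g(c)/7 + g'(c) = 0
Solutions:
 g(c) = C1*exp(6*c/7)


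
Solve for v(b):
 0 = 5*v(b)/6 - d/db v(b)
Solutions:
 v(b) = C1*exp(5*b/6)


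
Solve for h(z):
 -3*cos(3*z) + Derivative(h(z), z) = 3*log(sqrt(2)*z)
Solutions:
 h(z) = C1 + 3*z*log(z) - 3*z + 3*z*log(2)/2 + sin(3*z)


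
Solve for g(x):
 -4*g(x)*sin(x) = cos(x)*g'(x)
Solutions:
 g(x) = C1*cos(x)^4


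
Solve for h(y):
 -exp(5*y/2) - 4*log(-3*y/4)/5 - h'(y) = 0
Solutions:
 h(y) = C1 - 4*y*log(-y)/5 + 4*y*(-log(3) + 1 + 2*log(2))/5 - 2*exp(5*y/2)/5


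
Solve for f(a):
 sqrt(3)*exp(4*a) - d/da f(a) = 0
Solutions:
 f(a) = C1 + sqrt(3)*exp(4*a)/4


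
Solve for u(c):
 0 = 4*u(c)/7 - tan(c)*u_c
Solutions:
 u(c) = C1*sin(c)^(4/7)


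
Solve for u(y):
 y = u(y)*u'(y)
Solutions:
 u(y) = -sqrt(C1 + y^2)
 u(y) = sqrt(C1 + y^2)


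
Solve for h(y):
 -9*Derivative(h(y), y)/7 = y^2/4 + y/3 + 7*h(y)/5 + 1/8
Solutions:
 h(y) = C1*exp(-49*y/45) - 5*y^2/28 + 185*y/2058 - 23105/134456


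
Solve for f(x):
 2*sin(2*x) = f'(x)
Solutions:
 f(x) = C1 - cos(2*x)


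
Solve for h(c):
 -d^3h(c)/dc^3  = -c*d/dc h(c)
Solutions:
 h(c) = C1 + Integral(C2*airyai(c) + C3*airybi(c), c)


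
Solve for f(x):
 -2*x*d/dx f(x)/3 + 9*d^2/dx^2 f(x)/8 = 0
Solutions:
 f(x) = C1 + C2*erfi(2*sqrt(6)*x/9)


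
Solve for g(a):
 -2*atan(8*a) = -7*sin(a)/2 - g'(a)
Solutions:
 g(a) = C1 + 2*a*atan(8*a) - log(64*a^2 + 1)/8 + 7*cos(a)/2


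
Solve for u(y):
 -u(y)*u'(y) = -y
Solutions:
 u(y) = -sqrt(C1 + y^2)
 u(y) = sqrt(C1 + y^2)


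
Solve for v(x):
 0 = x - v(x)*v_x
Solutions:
 v(x) = -sqrt(C1 + x^2)
 v(x) = sqrt(C1 + x^2)


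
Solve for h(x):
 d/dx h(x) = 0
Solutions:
 h(x) = C1


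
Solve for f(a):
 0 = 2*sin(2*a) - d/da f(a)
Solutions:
 f(a) = C1 - cos(2*a)


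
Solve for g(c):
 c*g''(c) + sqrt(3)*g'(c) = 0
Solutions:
 g(c) = C1 + C2*c^(1 - sqrt(3))


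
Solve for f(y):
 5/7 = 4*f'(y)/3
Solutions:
 f(y) = C1 + 15*y/28


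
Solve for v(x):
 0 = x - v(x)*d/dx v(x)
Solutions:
 v(x) = -sqrt(C1 + x^2)
 v(x) = sqrt(C1 + x^2)


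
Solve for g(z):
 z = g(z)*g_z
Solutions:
 g(z) = -sqrt(C1 + z^2)
 g(z) = sqrt(C1 + z^2)


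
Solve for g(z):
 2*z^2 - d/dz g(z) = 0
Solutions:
 g(z) = C1 + 2*z^3/3


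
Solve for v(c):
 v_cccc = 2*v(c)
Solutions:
 v(c) = C1*exp(-2^(1/4)*c) + C2*exp(2^(1/4)*c) + C3*sin(2^(1/4)*c) + C4*cos(2^(1/4)*c)


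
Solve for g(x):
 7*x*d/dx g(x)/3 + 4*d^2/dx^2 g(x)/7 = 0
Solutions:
 g(x) = C1 + C2*erf(7*sqrt(6)*x/12)


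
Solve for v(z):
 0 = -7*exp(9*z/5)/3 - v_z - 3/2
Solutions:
 v(z) = C1 - 3*z/2 - 35*exp(9*z/5)/27


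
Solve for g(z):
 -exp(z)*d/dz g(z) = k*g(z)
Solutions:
 g(z) = C1*exp(k*exp(-z))


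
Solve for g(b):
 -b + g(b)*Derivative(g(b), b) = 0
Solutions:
 g(b) = -sqrt(C1 + b^2)
 g(b) = sqrt(C1 + b^2)


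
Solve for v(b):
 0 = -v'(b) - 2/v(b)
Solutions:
 v(b) = -sqrt(C1 - 4*b)
 v(b) = sqrt(C1 - 4*b)


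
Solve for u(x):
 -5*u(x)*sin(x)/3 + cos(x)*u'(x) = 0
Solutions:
 u(x) = C1/cos(x)^(5/3)


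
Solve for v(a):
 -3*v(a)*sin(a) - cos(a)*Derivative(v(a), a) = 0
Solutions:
 v(a) = C1*cos(a)^3


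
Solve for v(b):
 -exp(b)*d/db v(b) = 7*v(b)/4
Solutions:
 v(b) = C1*exp(7*exp(-b)/4)


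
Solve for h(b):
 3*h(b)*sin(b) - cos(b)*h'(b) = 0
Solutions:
 h(b) = C1/cos(b)^3


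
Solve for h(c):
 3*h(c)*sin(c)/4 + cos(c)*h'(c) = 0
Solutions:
 h(c) = C1*cos(c)^(3/4)


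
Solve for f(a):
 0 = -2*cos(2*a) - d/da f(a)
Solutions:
 f(a) = C1 - sin(2*a)


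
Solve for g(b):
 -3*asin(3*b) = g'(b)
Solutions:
 g(b) = C1 - 3*b*asin(3*b) - sqrt(1 - 9*b^2)


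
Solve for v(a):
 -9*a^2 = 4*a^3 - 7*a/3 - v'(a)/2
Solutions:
 v(a) = C1 + 2*a^4 + 6*a^3 - 7*a^2/3


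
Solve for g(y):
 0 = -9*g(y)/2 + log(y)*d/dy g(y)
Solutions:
 g(y) = C1*exp(9*li(y)/2)


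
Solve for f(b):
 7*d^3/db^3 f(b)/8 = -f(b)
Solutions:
 f(b) = C3*exp(-2*7^(2/3)*b/7) + (C1*sin(sqrt(3)*7^(2/3)*b/7) + C2*cos(sqrt(3)*7^(2/3)*b/7))*exp(7^(2/3)*b/7)


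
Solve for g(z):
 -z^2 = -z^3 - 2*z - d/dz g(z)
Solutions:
 g(z) = C1 - z^4/4 + z^3/3 - z^2


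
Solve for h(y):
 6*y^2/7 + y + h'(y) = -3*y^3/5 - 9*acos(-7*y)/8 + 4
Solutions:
 h(y) = C1 - 3*y^4/20 - 2*y^3/7 - y^2/2 - 9*y*acos(-7*y)/8 + 4*y - 9*sqrt(1 - 49*y^2)/56


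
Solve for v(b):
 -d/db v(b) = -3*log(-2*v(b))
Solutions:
 -Integral(1/(log(-_y) + log(2)), (_y, v(b)))/3 = C1 - b


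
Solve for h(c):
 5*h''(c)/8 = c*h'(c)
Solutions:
 h(c) = C1 + C2*erfi(2*sqrt(5)*c/5)


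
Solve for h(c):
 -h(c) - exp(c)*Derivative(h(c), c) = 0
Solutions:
 h(c) = C1*exp(exp(-c))


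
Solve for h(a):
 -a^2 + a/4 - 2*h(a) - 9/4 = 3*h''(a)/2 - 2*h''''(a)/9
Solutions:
 h(a) = C1*exp(-sqrt(6)*a*sqrt(9 + sqrt(145))/4) + C2*exp(sqrt(6)*a*sqrt(9 + sqrt(145))/4) + C3*sin(sqrt(6)*a*sqrt(-9 + sqrt(145))/4) + C4*cos(sqrt(6)*a*sqrt(-9 + sqrt(145))/4) - a^2/2 + a/8 - 3/8


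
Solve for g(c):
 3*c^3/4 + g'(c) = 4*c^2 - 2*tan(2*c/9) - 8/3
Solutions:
 g(c) = C1 - 3*c^4/16 + 4*c^3/3 - 8*c/3 + 9*log(cos(2*c/9))


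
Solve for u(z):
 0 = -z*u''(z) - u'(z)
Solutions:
 u(z) = C1 + C2*log(z)


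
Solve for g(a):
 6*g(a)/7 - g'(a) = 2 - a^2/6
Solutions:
 g(a) = C1*exp(6*a/7) - 7*a^2/36 - 49*a/108 + 1169/648


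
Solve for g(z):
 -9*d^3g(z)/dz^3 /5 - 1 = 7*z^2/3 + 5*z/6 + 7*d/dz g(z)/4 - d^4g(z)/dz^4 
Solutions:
 g(z) = C1 + C2*exp(z*(-(5*sqrt(45745) + 1091)^(1/3) - 36/(5*sqrt(45745) + 1091)^(1/3) + 12)/20)*sin(sqrt(3)*z*(-(5*sqrt(45745) + 1091)^(1/3) + 36/(5*sqrt(45745) + 1091)^(1/3))/20) + C3*exp(z*(-(5*sqrt(45745) + 1091)^(1/3) - 36/(5*sqrt(45745) + 1091)^(1/3) + 12)/20)*cos(sqrt(3)*z*(-(5*sqrt(45745) + 1091)^(1/3) + 36/(5*sqrt(45745) + 1091)^(1/3))/20) + C4*exp(z*(36/(5*sqrt(45745) + 1091)^(1/3) + 6 + (5*sqrt(45745) + 1091)^(1/3))/10) - 4*z^3/9 - 5*z^2/21 + 76*z/35


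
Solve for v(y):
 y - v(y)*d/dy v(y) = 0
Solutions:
 v(y) = -sqrt(C1 + y^2)
 v(y) = sqrt(C1 + y^2)


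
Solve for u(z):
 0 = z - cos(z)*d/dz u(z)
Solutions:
 u(z) = C1 + Integral(z/cos(z), z)


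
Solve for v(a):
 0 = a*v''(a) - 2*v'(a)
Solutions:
 v(a) = C1 + C2*a^3


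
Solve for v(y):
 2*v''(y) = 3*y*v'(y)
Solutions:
 v(y) = C1 + C2*erfi(sqrt(3)*y/2)


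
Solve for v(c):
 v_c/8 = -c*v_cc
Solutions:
 v(c) = C1 + C2*c^(7/8)


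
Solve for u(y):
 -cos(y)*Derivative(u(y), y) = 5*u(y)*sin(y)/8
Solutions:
 u(y) = C1*cos(y)^(5/8)


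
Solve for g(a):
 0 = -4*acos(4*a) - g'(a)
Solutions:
 g(a) = C1 - 4*a*acos(4*a) + sqrt(1 - 16*a^2)


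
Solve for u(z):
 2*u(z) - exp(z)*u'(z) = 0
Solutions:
 u(z) = C1*exp(-2*exp(-z))


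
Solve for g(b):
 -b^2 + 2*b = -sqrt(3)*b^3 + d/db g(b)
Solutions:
 g(b) = C1 + sqrt(3)*b^4/4 - b^3/3 + b^2


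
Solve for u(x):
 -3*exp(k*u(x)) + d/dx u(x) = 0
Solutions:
 u(x) = Piecewise((log(-1/(C1*k + 3*k*x))/k, Ne(k, 0)), (nan, True))
 u(x) = Piecewise((C1 + 3*x, Eq(k, 0)), (nan, True))


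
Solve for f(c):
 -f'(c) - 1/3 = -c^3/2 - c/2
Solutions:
 f(c) = C1 + c^4/8 + c^2/4 - c/3


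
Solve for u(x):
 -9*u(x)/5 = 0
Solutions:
 u(x) = 0


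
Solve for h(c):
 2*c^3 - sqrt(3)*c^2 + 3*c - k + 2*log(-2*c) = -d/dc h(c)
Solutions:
 h(c) = C1 - c^4/2 + sqrt(3)*c^3/3 - 3*c^2/2 + c*(k - 2*log(2) + 2) - 2*c*log(-c)


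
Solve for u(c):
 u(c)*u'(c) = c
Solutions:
 u(c) = -sqrt(C1 + c^2)
 u(c) = sqrt(C1 + c^2)


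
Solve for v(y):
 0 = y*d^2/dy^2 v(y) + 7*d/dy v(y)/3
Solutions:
 v(y) = C1 + C2/y^(4/3)


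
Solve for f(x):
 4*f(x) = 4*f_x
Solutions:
 f(x) = C1*exp(x)


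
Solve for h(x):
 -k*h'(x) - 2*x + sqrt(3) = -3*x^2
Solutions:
 h(x) = C1 + x^3/k - x^2/k + sqrt(3)*x/k


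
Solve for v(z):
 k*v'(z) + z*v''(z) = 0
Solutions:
 v(z) = C1 + z^(1 - re(k))*(C2*sin(log(z)*Abs(im(k))) + C3*cos(log(z)*im(k)))


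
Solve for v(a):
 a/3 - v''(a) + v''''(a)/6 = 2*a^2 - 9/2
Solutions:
 v(a) = C1 + C2*a + C3*exp(-sqrt(6)*a) + C4*exp(sqrt(6)*a) - a^4/6 + a^3/18 + 23*a^2/12


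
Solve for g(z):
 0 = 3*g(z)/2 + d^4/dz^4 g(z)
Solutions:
 g(z) = (C1*sin(6^(1/4)*z/2) + C2*cos(6^(1/4)*z/2))*exp(-6^(1/4)*z/2) + (C3*sin(6^(1/4)*z/2) + C4*cos(6^(1/4)*z/2))*exp(6^(1/4)*z/2)


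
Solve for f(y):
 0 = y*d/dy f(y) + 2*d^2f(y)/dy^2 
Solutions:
 f(y) = C1 + C2*erf(y/2)


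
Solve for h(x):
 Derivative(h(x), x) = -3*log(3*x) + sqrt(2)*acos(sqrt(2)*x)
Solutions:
 h(x) = C1 - 3*x*log(x) - 3*x*log(3) + 3*x + sqrt(2)*(x*acos(sqrt(2)*x) - sqrt(2)*sqrt(1 - 2*x^2)/2)


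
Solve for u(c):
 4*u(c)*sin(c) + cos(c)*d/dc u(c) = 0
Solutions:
 u(c) = C1*cos(c)^4


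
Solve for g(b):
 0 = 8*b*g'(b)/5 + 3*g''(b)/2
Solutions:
 g(b) = C1 + C2*erf(2*sqrt(30)*b/15)


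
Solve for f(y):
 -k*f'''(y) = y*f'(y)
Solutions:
 f(y) = C1 + Integral(C2*airyai(y*(-1/k)^(1/3)) + C3*airybi(y*(-1/k)^(1/3)), y)


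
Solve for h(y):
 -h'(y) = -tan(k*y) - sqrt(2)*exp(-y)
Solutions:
 h(y) = C1 - Piecewise((sqrt(2)*exp(-y) - log(tan(k*y)^2 + 1)/(2*k), Ne(k, 0)), (sqrt(2)*exp(-y), True))


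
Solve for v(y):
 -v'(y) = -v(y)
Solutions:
 v(y) = C1*exp(y)


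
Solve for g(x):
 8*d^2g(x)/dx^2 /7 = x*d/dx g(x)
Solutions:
 g(x) = C1 + C2*erfi(sqrt(7)*x/4)


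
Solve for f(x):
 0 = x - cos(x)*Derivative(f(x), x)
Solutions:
 f(x) = C1 + Integral(x/cos(x), x)


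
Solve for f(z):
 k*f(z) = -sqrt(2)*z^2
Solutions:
 f(z) = -sqrt(2)*z^2/k


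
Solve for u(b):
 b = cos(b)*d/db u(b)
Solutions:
 u(b) = C1 + Integral(b/cos(b), b)


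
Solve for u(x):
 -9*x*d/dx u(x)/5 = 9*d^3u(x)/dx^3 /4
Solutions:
 u(x) = C1 + Integral(C2*airyai(-10^(2/3)*x/5) + C3*airybi(-10^(2/3)*x/5), x)


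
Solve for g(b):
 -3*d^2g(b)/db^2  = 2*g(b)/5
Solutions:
 g(b) = C1*sin(sqrt(30)*b/15) + C2*cos(sqrt(30)*b/15)


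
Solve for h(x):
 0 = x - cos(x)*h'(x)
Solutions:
 h(x) = C1 + Integral(x/cos(x), x)


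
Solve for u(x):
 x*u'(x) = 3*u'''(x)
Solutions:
 u(x) = C1 + Integral(C2*airyai(3^(2/3)*x/3) + C3*airybi(3^(2/3)*x/3), x)


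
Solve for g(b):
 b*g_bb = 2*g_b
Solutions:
 g(b) = C1 + C2*b^3


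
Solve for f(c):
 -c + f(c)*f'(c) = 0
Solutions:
 f(c) = -sqrt(C1 + c^2)
 f(c) = sqrt(C1 + c^2)


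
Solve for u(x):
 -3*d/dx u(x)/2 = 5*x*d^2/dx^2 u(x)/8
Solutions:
 u(x) = C1 + C2/x^(7/5)


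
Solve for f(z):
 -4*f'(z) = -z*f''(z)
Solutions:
 f(z) = C1 + C2*z^5


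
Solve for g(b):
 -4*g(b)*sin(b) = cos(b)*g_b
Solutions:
 g(b) = C1*cos(b)^4


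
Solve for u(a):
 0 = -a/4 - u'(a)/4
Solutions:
 u(a) = C1 - a^2/2


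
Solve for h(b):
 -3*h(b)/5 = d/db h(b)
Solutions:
 h(b) = C1*exp(-3*b/5)


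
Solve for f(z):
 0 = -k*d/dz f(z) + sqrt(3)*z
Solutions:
 f(z) = C1 + sqrt(3)*z^2/(2*k)


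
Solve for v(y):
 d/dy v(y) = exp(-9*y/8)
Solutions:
 v(y) = C1 - 8*exp(-9*y/8)/9


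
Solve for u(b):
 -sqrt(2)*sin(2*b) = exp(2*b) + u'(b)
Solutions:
 u(b) = C1 - exp(2*b)/2 + sqrt(2)*cos(2*b)/2


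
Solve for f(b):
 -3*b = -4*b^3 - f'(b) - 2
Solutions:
 f(b) = C1 - b^4 + 3*b^2/2 - 2*b


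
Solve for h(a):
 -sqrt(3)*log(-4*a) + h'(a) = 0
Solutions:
 h(a) = C1 + sqrt(3)*a*log(-a) + sqrt(3)*a*(-1 + 2*log(2))


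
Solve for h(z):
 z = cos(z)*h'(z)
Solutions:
 h(z) = C1 + Integral(z/cos(z), z)


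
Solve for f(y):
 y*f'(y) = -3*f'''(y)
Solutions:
 f(y) = C1 + Integral(C2*airyai(-3^(2/3)*y/3) + C3*airybi(-3^(2/3)*y/3), y)


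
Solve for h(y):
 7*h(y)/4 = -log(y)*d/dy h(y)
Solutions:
 h(y) = C1*exp(-7*li(y)/4)


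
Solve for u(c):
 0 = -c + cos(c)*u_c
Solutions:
 u(c) = C1 + Integral(c/cos(c), c)


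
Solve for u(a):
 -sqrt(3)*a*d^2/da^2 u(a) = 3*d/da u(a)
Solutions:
 u(a) = C1 + C2*a^(1 - sqrt(3))


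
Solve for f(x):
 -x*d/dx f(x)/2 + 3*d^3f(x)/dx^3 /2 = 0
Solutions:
 f(x) = C1 + Integral(C2*airyai(3^(2/3)*x/3) + C3*airybi(3^(2/3)*x/3), x)


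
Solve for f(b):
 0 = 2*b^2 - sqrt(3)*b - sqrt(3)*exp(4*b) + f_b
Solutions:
 f(b) = C1 - 2*b^3/3 + sqrt(3)*b^2/2 + sqrt(3)*exp(4*b)/4


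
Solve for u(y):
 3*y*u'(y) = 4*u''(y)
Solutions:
 u(y) = C1 + C2*erfi(sqrt(6)*y/4)


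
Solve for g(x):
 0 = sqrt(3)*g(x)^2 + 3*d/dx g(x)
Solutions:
 g(x) = 3/(C1 + sqrt(3)*x)


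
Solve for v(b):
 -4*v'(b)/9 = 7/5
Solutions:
 v(b) = C1 - 63*b/20


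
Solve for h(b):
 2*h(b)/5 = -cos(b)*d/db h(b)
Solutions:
 h(b) = C1*(sin(b) - 1)^(1/5)/(sin(b) + 1)^(1/5)


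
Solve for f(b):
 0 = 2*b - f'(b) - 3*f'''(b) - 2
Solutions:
 f(b) = C1 + C2*sin(sqrt(3)*b/3) + C3*cos(sqrt(3)*b/3) + b^2 - 2*b


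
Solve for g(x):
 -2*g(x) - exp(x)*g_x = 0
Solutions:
 g(x) = C1*exp(2*exp(-x))


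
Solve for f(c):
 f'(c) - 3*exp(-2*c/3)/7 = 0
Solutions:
 f(c) = C1 - 9*exp(-2*c/3)/14


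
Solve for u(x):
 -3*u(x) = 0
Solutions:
 u(x) = 0


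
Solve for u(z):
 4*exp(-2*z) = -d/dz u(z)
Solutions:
 u(z) = C1 + 2*exp(-2*z)


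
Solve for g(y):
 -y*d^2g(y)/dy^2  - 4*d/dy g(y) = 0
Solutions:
 g(y) = C1 + C2/y^3


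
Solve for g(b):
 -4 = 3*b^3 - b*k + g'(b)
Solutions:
 g(b) = C1 - 3*b^4/4 + b^2*k/2 - 4*b


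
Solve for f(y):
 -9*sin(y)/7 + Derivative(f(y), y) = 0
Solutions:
 f(y) = C1 - 9*cos(y)/7


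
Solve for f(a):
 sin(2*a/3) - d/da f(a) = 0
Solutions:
 f(a) = C1 - 3*cos(2*a/3)/2


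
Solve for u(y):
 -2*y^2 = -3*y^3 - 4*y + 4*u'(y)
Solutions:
 u(y) = C1 + 3*y^4/16 - y^3/6 + y^2/2


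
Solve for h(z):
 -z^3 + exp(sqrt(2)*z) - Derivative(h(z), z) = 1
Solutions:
 h(z) = C1 - z^4/4 - z + sqrt(2)*exp(sqrt(2)*z)/2


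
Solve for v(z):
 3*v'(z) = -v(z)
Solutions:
 v(z) = C1*exp(-z/3)


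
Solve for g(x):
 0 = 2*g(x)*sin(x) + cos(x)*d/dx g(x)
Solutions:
 g(x) = C1*cos(x)^2


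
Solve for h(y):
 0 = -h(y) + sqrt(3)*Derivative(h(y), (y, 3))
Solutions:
 h(y) = C3*exp(3^(5/6)*y/3) + (C1*sin(3^(1/3)*y/2) + C2*cos(3^(1/3)*y/2))*exp(-3^(5/6)*y/6)


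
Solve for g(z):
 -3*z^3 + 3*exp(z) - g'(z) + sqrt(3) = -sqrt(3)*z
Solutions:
 g(z) = C1 - 3*z^4/4 + sqrt(3)*z^2/2 + sqrt(3)*z + 3*exp(z)


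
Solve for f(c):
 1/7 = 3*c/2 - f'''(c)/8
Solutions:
 f(c) = C1 + C2*c + C3*c^2 + c^4/2 - 4*c^3/21


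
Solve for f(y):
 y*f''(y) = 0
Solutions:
 f(y) = C1 + C2*y


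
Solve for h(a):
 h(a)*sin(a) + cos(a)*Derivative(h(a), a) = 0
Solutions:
 h(a) = C1*cos(a)


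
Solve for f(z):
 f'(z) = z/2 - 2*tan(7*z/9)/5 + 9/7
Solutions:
 f(z) = C1 + z^2/4 + 9*z/7 + 18*log(cos(7*z/9))/35


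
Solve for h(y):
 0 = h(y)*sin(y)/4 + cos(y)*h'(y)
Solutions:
 h(y) = C1*cos(y)^(1/4)


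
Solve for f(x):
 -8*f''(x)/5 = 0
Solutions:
 f(x) = C1 + C2*x


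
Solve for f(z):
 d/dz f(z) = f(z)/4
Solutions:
 f(z) = C1*exp(z/4)


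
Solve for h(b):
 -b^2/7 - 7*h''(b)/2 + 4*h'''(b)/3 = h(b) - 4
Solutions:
 h(b) = C1*exp(b*(-(8*sqrt(2634) + 535)^(1/3) - 49/(8*sqrt(2634) + 535)^(1/3) + 14)/16)*sin(sqrt(3)*b*(-(8*sqrt(2634) + 535)^(1/3) + 49/(8*sqrt(2634) + 535)^(1/3))/16) + C2*exp(b*(-(8*sqrt(2634) + 535)^(1/3) - 49/(8*sqrt(2634) + 535)^(1/3) + 14)/16)*cos(sqrt(3)*b*(-(8*sqrt(2634) + 535)^(1/3) + 49/(8*sqrt(2634) + 535)^(1/3))/16) + C3*exp(b*(49/(8*sqrt(2634) + 535)^(1/3) + 7 + (8*sqrt(2634) + 535)^(1/3))/8) - b^2/7 + 5


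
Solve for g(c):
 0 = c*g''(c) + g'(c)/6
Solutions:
 g(c) = C1 + C2*c^(5/6)


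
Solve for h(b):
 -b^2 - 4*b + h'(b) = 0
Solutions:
 h(b) = C1 + b^3/3 + 2*b^2


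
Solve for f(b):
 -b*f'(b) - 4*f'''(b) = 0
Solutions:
 f(b) = C1 + Integral(C2*airyai(-2^(1/3)*b/2) + C3*airybi(-2^(1/3)*b/2), b)


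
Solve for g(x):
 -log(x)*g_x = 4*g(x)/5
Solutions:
 g(x) = C1*exp(-4*li(x)/5)


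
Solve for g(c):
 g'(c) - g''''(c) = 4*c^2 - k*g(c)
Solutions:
 g(c) = C1*exp(c*Piecewise((-sqrt(-(-1)^(1/3))/2 - sqrt(-2/sqrt(-(-1)^(1/3)) + (-1)^(1/3))/2, Eq(k, 0)), (-sqrt(-2*k/(3*(sqrt(k^3/27 + 1/256) + 1/16)^(1/3)) + 2*(sqrt(k^3/27 + 1/256) + 1/16)^(1/3))/2 - sqrt(2*k/(3*(sqrt(k^3/27 + 1/256) + 1/16)^(1/3)) - 2*(sqrt(k^3/27 + 1/256) + 1/16)^(1/3) - 2/sqrt(-2*k/(3*(sqrt(k^3/27 + 1/256) + 1/16)^(1/3)) + 2*(sqrt(k^3/27 + 1/256) + 1/16)^(1/3)))/2, True))) + C2*exp(c*Piecewise((sqrt(-(-1)^(1/3))/2 + sqrt((-1)^(1/3) + 2/sqrt(-(-1)^(1/3)))/2, Eq(k, 0)), (sqrt(-2*k/(3*(sqrt(k^3/27 + 1/256) + 1/16)^(1/3)) + 2*(sqrt(k^3/27 + 1/256) + 1/16)^(1/3))/2 + sqrt(2*k/(3*(sqrt(k^3/27 + 1/256) + 1/16)^(1/3)) - 2*(sqrt(k^3/27 + 1/256) + 1/16)^(1/3) + 2/sqrt(-2*k/(3*(sqrt(k^3/27 + 1/256) + 1/16)^(1/3)) + 2*(sqrt(k^3/27 + 1/256) + 1/16)^(1/3)))/2, True))) + C3*exp(c*Piecewise((-sqrt((-1)^(1/3) + 2/sqrt(-(-1)^(1/3)))/2 + sqrt(-(-1)^(1/3))/2, Eq(k, 0)), (sqrt(-2*k/(3*(sqrt(k^3/27 + 1/256) + 1/16)^(1/3)) + 2*(sqrt(k^3/27 + 1/256) + 1/16)^(1/3))/2 - sqrt(2*k/(3*(sqrt(k^3/27 + 1/256) + 1/16)^(1/3)) - 2*(sqrt(k^3/27 + 1/256) + 1/16)^(1/3) + 2/sqrt(-2*k/(3*(sqrt(k^3/27 + 1/256) + 1/16)^(1/3)) + 2*(sqrt(k^3/27 + 1/256) + 1/16)^(1/3)))/2, True))) + C4*exp(c*Piecewise((sqrt(-2/sqrt(-(-1)^(1/3)) + (-1)^(1/3))/2 - sqrt(-(-1)^(1/3))/2, Eq(k, 0)), (-sqrt(-2*k/(3*(sqrt(k^3/27 + 1/256) + 1/16)^(1/3)) + 2*(sqrt(k^3/27 + 1/256) + 1/16)^(1/3))/2 + sqrt(2*k/(3*(sqrt(k^3/27 + 1/256) + 1/16)^(1/3)) - 2*(sqrt(k^3/27 + 1/256) + 1/16)^(1/3) - 2/sqrt(-2*k/(3*(sqrt(k^3/27 + 1/256) + 1/16)^(1/3)) + 2*(sqrt(k^3/27 + 1/256) + 1/16)^(1/3)))/2, True))) + 4*c^2/k - 8*c/k^2 + 8/k^3


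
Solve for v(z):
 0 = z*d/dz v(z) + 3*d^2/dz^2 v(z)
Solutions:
 v(z) = C1 + C2*erf(sqrt(6)*z/6)


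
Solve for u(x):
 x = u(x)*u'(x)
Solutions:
 u(x) = -sqrt(C1 + x^2)
 u(x) = sqrt(C1 + x^2)


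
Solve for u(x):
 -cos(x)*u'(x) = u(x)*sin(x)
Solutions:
 u(x) = C1*cos(x)


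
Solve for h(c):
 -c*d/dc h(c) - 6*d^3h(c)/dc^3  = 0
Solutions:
 h(c) = C1 + Integral(C2*airyai(-6^(2/3)*c/6) + C3*airybi(-6^(2/3)*c/6), c)


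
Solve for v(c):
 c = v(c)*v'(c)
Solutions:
 v(c) = -sqrt(C1 + c^2)
 v(c) = sqrt(C1 + c^2)


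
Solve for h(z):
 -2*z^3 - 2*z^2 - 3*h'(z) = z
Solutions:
 h(z) = C1 - z^4/6 - 2*z^3/9 - z^2/6


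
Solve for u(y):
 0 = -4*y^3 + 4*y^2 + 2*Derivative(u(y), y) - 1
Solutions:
 u(y) = C1 + y^4/2 - 2*y^3/3 + y/2


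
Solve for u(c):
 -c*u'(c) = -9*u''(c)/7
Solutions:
 u(c) = C1 + C2*erfi(sqrt(14)*c/6)


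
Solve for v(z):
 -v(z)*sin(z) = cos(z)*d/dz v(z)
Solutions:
 v(z) = C1*cos(z)


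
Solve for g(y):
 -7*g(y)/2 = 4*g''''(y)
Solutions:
 g(y) = (C1*sin(2^(3/4)*7^(1/4)*y/4) + C2*cos(2^(3/4)*7^(1/4)*y/4))*exp(-2^(3/4)*7^(1/4)*y/4) + (C3*sin(2^(3/4)*7^(1/4)*y/4) + C4*cos(2^(3/4)*7^(1/4)*y/4))*exp(2^(3/4)*7^(1/4)*y/4)


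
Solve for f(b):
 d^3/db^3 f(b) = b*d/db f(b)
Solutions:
 f(b) = C1 + Integral(C2*airyai(b) + C3*airybi(b), b)


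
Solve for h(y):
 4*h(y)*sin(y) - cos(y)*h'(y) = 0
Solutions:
 h(y) = C1/cos(y)^4


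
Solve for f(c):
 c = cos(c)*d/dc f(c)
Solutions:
 f(c) = C1 + Integral(c/cos(c), c)


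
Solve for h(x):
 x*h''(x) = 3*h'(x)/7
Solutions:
 h(x) = C1 + C2*x^(10/7)


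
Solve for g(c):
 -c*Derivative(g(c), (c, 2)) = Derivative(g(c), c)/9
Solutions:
 g(c) = C1 + C2*c^(8/9)


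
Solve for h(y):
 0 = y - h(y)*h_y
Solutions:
 h(y) = -sqrt(C1 + y^2)
 h(y) = sqrt(C1 + y^2)


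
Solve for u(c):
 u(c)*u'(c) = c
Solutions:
 u(c) = -sqrt(C1 + c^2)
 u(c) = sqrt(C1 + c^2)


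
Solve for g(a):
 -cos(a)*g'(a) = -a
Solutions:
 g(a) = C1 + Integral(a/cos(a), a)


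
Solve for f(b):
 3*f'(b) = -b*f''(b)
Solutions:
 f(b) = C1 + C2/b^2


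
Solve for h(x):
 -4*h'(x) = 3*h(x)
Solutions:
 h(x) = C1*exp(-3*x/4)


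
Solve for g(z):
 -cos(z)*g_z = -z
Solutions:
 g(z) = C1 + Integral(z/cos(z), z)


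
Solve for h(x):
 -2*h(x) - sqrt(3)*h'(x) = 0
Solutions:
 h(x) = C1*exp(-2*sqrt(3)*x/3)


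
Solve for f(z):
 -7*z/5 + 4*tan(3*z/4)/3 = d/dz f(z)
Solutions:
 f(z) = C1 - 7*z^2/10 - 16*log(cos(3*z/4))/9


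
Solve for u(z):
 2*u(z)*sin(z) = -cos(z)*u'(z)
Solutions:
 u(z) = C1*cos(z)^2


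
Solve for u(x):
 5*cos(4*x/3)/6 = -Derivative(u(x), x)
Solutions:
 u(x) = C1 - 5*sin(4*x/3)/8


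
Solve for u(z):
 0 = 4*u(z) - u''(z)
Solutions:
 u(z) = C1*exp(-2*z) + C2*exp(2*z)


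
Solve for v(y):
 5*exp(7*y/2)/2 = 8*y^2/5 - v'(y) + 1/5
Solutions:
 v(y) = C1 + 8*y^3/15 + y/5 - 5*exp(7*y/2)/7


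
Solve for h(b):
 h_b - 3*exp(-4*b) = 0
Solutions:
 h(b) = C1 - 3*exp(-4*b)/4


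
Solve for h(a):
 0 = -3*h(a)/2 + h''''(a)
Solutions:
 h(a) = C1*exp(-2^(3/4)*3^(1/4)*a/2) + C2*exp(2^(3/4)*3^(1/4)*a/2) + C3*sin(2^(3/4)*3^(1/4)*a/2) + C4*cos(2^(3/4)*3^(1/4)*a/2)


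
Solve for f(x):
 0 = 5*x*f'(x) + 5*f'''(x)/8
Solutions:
 f(x) = C1 + Integral(C2*airyai(-2*x) + C3*airybi(-2*x), x)


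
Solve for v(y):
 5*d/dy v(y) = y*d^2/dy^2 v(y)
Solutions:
 v(y) = C1 + C2*y^6


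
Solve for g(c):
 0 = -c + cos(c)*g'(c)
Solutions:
 g(c) = C1 + Integral(c/cos(c), c)


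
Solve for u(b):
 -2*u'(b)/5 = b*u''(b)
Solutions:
 u(b) = C1 + C2*b^(3/5)


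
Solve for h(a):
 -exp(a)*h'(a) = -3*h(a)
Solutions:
 h(a) = C1*exp(-3*exp(-a))


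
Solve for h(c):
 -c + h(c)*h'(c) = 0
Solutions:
 h(c) = -sqrt(C1 + c^2)
 h(c) = sqrt(C1 + c^2)


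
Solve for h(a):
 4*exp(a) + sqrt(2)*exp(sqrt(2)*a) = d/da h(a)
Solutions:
 h(a) = C1 + 4*exp(a) + exp(sqrt(2)*a)


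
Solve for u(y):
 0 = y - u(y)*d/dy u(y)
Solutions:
 u(y) = -sqrt(C1 + y^2)
 u(y) = sqrt(C1 + y^2)


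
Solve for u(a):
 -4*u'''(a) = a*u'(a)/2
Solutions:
 u(a) = C1 + Integral(C2*airyai(-a/2) + C3*airybi(-a/2), a)


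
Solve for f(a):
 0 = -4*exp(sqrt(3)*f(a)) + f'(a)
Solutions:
 f(a) = sqrt(3)*(2*log(-1/(C1 + 4*a)) - log(3))/6


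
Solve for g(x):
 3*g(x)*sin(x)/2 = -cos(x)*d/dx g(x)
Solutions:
 g(x) = C1*cos(x)^(3/2)


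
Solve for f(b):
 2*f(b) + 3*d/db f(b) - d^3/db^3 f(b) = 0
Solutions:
 f(b) = C3*exp(2*b) + (C1 + C2*b)*exp(-b)


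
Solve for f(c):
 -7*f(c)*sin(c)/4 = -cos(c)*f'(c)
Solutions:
 f(c) = C1/cos(c)^(7/4)


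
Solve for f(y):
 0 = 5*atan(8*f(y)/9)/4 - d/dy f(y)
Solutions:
 Integral(1/atan(8*_y/9), (_y, f(y))) = C1 + 5*y/4


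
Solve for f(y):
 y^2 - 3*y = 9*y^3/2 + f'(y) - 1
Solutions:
 f(y) = C1 - 9*y^4/8 + y^3/3 - 3*y^2/2 + y


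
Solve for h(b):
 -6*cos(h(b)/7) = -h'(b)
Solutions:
 -6*b - 7*log(sin(h(b)/7) - 1)/2 + 7*log(sin(h(b)/7) + 1)/2 = C1


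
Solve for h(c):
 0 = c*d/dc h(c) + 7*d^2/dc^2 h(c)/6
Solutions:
 h(c) = C1 + C2*erf(sqrt(21)*c/7)


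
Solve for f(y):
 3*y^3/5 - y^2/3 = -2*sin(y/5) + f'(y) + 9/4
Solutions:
 f(y) = C1 + 3*y^4/20 - y^3/9 - 9*y/4 - 10*cos(y/5)


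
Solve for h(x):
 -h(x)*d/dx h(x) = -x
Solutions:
 h(x) = -sqrt(C1 + x^2)
 h(x) = sqrt(C1 + x^2)


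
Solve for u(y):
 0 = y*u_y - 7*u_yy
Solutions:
 u(y) = C1 + C2*erfi(sqrt(14)*y/14)


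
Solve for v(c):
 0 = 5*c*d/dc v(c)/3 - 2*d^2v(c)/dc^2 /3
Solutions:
 v(c) = C1 + C2*erfi(sqrt(5)*c/2)


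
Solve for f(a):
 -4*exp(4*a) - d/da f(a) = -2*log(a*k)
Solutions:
 f(a) = C1 + 2*a*log(a*k) - 2*a - exp(4*a)


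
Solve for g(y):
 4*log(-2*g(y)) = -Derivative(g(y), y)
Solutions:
 Integral(1/(log(-_y) + log(2)), (_y, g(y)))/4 = C1 - y


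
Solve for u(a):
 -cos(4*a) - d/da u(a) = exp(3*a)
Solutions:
 u(a) = C1 - exp(3*a)/3 - sin(4*a)/4


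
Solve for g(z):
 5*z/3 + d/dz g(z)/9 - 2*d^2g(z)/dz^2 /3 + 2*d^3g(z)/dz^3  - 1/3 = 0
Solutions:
 g(z) = C1 - 15*z^2/2 - 87*z + (C2*sin(z/6) + C3*cos(z/6))*exp(z/6)


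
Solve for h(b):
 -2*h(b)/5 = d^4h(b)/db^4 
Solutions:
 h(b) = (C1*sin(10^(3/4)*b/10) + C2*cos(10^(3/4)*b/10))*exp(-10^(3/4)*b/10) + (C3*sin(10^(3/4)*b/10) + C4*cos(10^(3/4)*b/10))*exp(10^(3/4)*b/10)


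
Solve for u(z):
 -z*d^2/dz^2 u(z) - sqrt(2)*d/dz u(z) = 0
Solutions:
 u(z) = C1 + C2*z^(1 - sqrt(2))


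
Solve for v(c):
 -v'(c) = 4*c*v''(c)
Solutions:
 v(c) = C1 + C2*c^(3/4)


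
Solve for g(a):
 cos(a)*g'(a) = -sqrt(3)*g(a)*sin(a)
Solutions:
 g(a) = C1*cos(a)^(sqrt(3))


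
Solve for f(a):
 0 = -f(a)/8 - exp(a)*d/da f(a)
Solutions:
 f(a) = C1*exp(exp(-a)/8)


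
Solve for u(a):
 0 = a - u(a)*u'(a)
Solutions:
 u(a) = -sqrt(C1 + a^2)
 u(a) = sqrt(C1 + a^2)


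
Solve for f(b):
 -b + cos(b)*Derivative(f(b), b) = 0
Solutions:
 f(b) = C1 + Integral(b/cos(b), b)


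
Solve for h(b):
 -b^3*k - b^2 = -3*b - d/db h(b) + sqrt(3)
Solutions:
 h(b) = C1 + b^4*k/4 + b^3/3 - 3*b^2/2 + sqrt(3)*b


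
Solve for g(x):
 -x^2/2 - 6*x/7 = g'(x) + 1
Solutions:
 g(x) = C1 - x^3/6 - 3*x^2/7 - x


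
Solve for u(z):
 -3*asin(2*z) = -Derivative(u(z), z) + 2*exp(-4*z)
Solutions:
 u(z) = C1 + 3*z*asin(2*z) + 3*sqrt(1 - 4*z^2)/2 - exp(-4*z)/2


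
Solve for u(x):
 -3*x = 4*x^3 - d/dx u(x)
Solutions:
 u(x) = C1 + x^4 + 3*x^2/2


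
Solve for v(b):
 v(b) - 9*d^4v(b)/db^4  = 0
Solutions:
 v(b) = C1*exp(-sqrt(3)*b/3) + C2*exp(sqrt(3)*b/3) + C3*sin(sqrt(3)*b/3) + C4*cos(sqrt(3)*b/3)


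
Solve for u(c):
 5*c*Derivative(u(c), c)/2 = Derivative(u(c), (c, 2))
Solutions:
 u(c) = C1 + C2*erfi(sqrt(5)*c/2)


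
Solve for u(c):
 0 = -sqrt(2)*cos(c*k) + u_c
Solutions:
 u(c) = C1 + sqrt(2)*sin(c*k)/k


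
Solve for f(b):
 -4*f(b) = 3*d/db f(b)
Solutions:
 f(b) = C1*exp(-4*b/3)


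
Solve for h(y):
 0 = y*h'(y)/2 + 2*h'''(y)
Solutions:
 h(y) = C1 + Integral(C2*airyai(-2^(1/3)*y/2) + C3*airybi(-2^(1/3)*y/2), y)


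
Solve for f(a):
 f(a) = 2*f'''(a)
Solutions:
 f(a) = C3*exp(2^(2/3)*a/2) + (C1*sin(2^(2/3)*sqrt(3)*a/4) + C2*cos(2^(2/3)*sqrt(3)*a/4))*exp(-2^(2/3)*a/4)


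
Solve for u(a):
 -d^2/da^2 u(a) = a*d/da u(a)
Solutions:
 u(a) = C1 + C2*erf(sqrt(2)*a/2)


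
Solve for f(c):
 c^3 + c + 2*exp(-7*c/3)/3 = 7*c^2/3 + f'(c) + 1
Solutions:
 f(c) = C1 + c^4/4 - 7*c^3/9 + c^2/2 - c - 2*exp(-7*c/3)/7


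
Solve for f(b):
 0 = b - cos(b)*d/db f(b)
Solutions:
 f(b) = C1 + Integral(b/cos(b), b)


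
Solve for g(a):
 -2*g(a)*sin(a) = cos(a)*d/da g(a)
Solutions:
 g(a) = C1*cos(a)^2


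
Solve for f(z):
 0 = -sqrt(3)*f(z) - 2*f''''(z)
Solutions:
 f(z) = (C1*sin(2^(1/4)*3^(1/8)*z/2) + C2*cos(2^(1/4)*3^(1/8)*z/2))*exp(-2^(1/4)*3^(1/8)*z/2) + (C3*sin(2^(1/4)*3^(1/8)*z/2) + C4*cos(2^(1/4)*3^(1/8)*z/2))*exp(2^(1/4)*3^(1/8)*z/2)


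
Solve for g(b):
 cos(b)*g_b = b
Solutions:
 g(b) = C1 + Integral(b/cos(b), b)


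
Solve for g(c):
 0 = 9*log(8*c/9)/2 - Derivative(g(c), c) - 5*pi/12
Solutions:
 g(c) = C1 + 9*c*log(c)/2 - 9*c*log(3) - 9*c/2 - 5*pi*c/12 + 27*c*log(2)/2


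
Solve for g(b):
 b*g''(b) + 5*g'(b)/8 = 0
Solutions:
 g(b) = C1 + C2*b^(3/8)


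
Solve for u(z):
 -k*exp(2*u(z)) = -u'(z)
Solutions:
 u(z) = log(-sqrt(-1/(C1 + k*z))) - log(2)/2
 u(z) = log(-1/(C1 + k*z))/2 - log(2)/2


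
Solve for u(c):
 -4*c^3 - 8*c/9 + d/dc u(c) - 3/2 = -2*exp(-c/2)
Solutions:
 u(c) = C1 + c^4 + 4*c^2/9 + 3*c/2 + 4*exp(-c/2)


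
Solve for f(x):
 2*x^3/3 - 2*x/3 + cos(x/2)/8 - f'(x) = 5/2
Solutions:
 f(x) = C1 + x^4/6 - x^2/3 - 5*x/2 + sin(x/2)/4


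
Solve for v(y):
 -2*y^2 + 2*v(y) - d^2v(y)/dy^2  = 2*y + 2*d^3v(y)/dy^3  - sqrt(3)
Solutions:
 v(y) = C1*exp(-y*((6*sqrt(318) + 107)^(-1/3) + 2 + (6*sqrt(318) + 107)^(1/3))/12)*sin(sqrt(3)*y*(-(6*sqrt(318) + 107)^(1/3) + (6*sqrt(318) + 107)^(-1/3))/12) + C2*exp(-y*((6*sqrt(318) + 107)^(-1/3) + 2 + (6*sqrt(318) + 107)^(1/3))/12)*cos(sqrt(3)*y*(-(6*sqrt(318) + 107)^(1/3) + (6*sqrt(318) + 107)^(-1/3))/12) + C3*exp(y*(-1 + (6*sqrt(318) + 107)^(-1/3) + (6*sqrt(318) + 107)^(1/3))/6) + y^2 + y - sqrt(3)/2 + 1


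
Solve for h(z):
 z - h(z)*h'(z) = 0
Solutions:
 h(z) = -sqrt(C1 + z^2)
 h(z) = sqrt(C1 + z^2)


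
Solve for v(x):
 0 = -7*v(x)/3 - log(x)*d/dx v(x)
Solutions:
 v(x) = C1*exp(-7*li(x)/3)


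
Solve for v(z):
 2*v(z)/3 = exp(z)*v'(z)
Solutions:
 v(z) = C1*exp(-2*exp(-z)/3)


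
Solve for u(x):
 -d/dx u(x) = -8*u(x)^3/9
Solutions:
 u(x) = -3*sqrt(2)*sqrt(-1/(C1 + 8*x))/2
 u(x) = 3*sqrt(2)*sqrt(-1/(C1 + 8*x))/2


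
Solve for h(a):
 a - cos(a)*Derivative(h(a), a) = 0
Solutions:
 h(a) = C1 + Integral(a/cos(a), a)


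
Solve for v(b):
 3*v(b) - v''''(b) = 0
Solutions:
 v(b) = C1*exp(-3^(1/4)*b) + C2*exp(3^(1/4)*b) + C3*sin(3^(1/4)*b) + C4*cos(3^(1/4)*b)


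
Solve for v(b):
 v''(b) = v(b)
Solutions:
 v(b) = C1*exp(-b) + C2*exp(b)


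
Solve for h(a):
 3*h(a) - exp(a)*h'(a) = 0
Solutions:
 h(a) = C1*exp(-3*exp(-a))


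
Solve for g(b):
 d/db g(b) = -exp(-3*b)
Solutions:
 g(b) = C1 + exp(-3*b)/3


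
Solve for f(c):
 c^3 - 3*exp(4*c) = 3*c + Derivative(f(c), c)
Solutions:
 f(c) = C1 + c^4/4 - 3*c^2/2 - 3*exp(4*c)/4


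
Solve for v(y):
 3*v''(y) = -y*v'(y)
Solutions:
 v(y) = C1 + C2*erf(sqrt(6)*y/6)


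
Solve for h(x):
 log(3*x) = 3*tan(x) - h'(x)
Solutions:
 h(x) = C1 - x*log(x) - x*log(3) + x - 3*log(cos(x))


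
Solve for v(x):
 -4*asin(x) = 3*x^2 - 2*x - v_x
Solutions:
 v(x) = C1 + x^3 - x^2 + 4*x*asin(x) + 4*sqrt(1 - x^2)


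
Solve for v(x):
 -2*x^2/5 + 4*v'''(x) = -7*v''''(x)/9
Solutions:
 v(x) = C1 + C2*x + C3*x^2 + C4*exp(-36*x/7) + x^5/600 - 7*x^4/4320 + 49*x^3/38880


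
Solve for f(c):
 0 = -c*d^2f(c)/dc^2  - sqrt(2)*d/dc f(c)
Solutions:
 f(c) = C1 + C2*c^(1 - sqrt(2))


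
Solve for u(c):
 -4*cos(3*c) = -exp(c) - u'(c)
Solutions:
 u(c) = C1 - exp(c) + 4*sin(3*c)/3


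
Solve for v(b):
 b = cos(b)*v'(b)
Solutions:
 v(b) = C1 + Integral(b/cos(b), b)


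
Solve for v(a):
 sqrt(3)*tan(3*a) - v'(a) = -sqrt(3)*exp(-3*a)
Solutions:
 v(a) = C1 + sqrt(3)*log(tan(3*a)^2 + 1)/6 - sqrt(3)*exp(-3*a)/3


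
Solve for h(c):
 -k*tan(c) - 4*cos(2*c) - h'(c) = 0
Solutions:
 h(c) = C1 + k*log(cos(c)) - 2*sin(2*c)


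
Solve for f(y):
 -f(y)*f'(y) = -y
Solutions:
 f(y) = -sqrt(C1 + y^2)
 f(y) = sqrt(C1 + y^2)


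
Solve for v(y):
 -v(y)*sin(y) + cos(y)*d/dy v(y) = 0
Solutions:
 v(y) = C1/cos(y)


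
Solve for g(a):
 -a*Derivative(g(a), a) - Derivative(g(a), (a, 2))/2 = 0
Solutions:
 g(a) = C1 + C2*erf(a)


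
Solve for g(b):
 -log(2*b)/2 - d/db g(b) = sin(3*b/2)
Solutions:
 g(b) = C1 - b*log(b)/2 - b*log(2)/2 + b/2 + 2*cos(3*b/2)/3


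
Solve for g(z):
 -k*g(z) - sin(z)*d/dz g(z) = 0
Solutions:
 g(z) = C1*exp(k*(-log(cos(z) - 1) + log(cos(z) + 1))/2)


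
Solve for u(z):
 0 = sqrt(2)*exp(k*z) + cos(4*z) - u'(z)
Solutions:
 u(z) = C1 + sin(4*z)/4 + sqrt(2)*exp(k*z)/k


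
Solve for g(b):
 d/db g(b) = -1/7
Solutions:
 g(b) = C1 - b/7


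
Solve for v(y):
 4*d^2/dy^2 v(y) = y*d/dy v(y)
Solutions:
 v(y) = C1 + C2*erfi(sqrt(2)*y/4)


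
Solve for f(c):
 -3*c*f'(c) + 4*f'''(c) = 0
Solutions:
 f(c) = C1 + Integral(C2*airyai(6^(1/3)*c/2) + C3*airybi(6^(1/3)*c/2), c)


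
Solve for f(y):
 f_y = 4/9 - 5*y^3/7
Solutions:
 f(y) = C1 - 5*y^4/28 + 4*y/9


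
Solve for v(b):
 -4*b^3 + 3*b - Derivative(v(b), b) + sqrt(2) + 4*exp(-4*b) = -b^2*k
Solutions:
 v(b) = C1 - b^4 + b^3*k/3 + 3*b^2/2 + sqrt(2)*b - exp(-4*b)


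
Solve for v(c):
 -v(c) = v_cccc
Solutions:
 v(c) = (C1*sin(sqrt(2)*c/2) + C2*cos(sqrt(2)*c/2))*exp(-sqrt(2)*c/2) + (C3*sin(sqrt(2)*c/2) + C4*cos(sqrt(2)*c/2))*exp(sqrt(2)*c/2)


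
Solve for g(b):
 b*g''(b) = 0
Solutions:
 g(b) = C1 + C2*b


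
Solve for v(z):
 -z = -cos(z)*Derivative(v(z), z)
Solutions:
 v(z) = C1 + Integral(z/cos(z), z)


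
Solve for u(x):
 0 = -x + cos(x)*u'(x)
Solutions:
 u(x) = C1 + Integral(x/cos(x), x)


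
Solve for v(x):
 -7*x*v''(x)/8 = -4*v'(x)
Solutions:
 v(x) = C1 + C2*x^(39/7)


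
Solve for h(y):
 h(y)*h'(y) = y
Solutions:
 h(y) = -sqrt(C1 + y^2)
 h(y) = sqrt(C1 + y^2)


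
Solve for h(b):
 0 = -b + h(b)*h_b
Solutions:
 h(b) = -sqrt(C1 + b^2)
 h(b) = sqrt(C1 + b^2)


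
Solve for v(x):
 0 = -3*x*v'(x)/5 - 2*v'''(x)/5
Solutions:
 v(x) = C1 + Integral(C2*airyai(-2^(2/3)*3^(1/3)*x/2) + C3*airybi(-2^(2/3)*3^(1/3)*x/2), x)


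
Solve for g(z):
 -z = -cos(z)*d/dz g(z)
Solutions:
 g(z) = C1 + Integral(z/cos(z), z)


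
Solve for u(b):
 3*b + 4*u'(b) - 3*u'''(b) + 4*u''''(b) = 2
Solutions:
 u(b) = C1 + C2*exp(b*((8*sqrt(15) + 31)^(-1/3) + 2 + (8*sqrt(15) + 31)^(1/3))/8)*sin(sqrt(3)*b*(-(8*sqrt(15) + 31)^(1/3) + (8*sqrt(15) + 31)^(-1/3))/8) + C3*exp(b*((8*sqrt(15) + 31)^(-1/3) + 2 + (8*sqrt(15) + 31)^(1/3))/8)*cos(sqrt(3)*b*(-(8*sqrt(15) + 31)^(1/3) + (8*sqrt(15) + 31)^(-1/3))/8) + C4*exp(b*(-(8*sqrt(15) + 31)^(1/3) - 1/(8*sqrt(15) + 31)^(1/3) + 1)/4) - 3*b^2/8 + b/2


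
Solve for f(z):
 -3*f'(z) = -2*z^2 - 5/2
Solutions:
 f(z) = C1 + 2*z^3/9 + 5*z/6


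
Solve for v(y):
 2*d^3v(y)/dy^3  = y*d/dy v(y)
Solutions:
 v(y) = C1 + Integral(C2*airyai(2^(2/3)*y/2) + C3*airybi(2^(2/3)*y/2), y)


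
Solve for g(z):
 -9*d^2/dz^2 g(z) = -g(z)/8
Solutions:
 g(z) = C1*exp(-sqrt(2)*z/12) + C2*exp(sqrt(2)*z/12)


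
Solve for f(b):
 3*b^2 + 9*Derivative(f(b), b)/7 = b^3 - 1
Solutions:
 f(b) = C1 + 7*b^4/36 - 7*b^3/9 - 7*b/9


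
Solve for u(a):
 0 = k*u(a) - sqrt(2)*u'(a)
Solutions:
 u(a) = C1*exp(sqrt(2)*a*k/2)


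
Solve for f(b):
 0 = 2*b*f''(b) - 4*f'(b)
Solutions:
 f(b) = C1 + C2*b^3


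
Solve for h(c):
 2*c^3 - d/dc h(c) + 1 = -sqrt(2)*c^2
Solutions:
 h(c) = C1 + c^4/2 + sqrt(2)*c^3/3 + c


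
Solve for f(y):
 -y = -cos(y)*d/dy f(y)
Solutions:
 f(y) = C1 + Integral(y/cos(y), y)


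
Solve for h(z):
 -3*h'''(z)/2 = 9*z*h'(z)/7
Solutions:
 h(z) = C1 + Integral(C2*airyai(-6^(1/3)*7^(2/3)*z/7) + C3*airybi(-6^(1/3)*7^(2/3)*z/7), z)


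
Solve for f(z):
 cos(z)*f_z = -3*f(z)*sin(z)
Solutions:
 f(z) = C1*cos(z)^3


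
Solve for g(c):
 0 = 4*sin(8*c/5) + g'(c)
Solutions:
 g(c) = C1 + 5*cos(8*c/5)/2


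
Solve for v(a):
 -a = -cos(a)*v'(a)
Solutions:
 v(a) = C1 + Integral(a/cos(a), a)


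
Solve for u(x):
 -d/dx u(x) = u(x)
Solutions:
 u(x) = C1*exp(-x)


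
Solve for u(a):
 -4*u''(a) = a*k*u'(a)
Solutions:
 u(a) = Piecewise((-sqrt(2)*sqrt(pi)*C1*erf(sqrt(2)*a*sqrt(k)/4)/sqrt(k) - C2, (k > 0) | (k < 0)), (-C1*a - C2, True))


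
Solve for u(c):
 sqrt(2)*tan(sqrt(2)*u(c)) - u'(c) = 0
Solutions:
 u(c) = sqrt(2)*(pi - asin(C1*exp(2*c)))/2
 u(c) = sqrt(2)*asin(C1*exp(2*c))/2


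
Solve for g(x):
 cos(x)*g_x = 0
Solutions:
 g(x) = C1


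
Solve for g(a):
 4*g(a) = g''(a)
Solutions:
 g(a) = C1*exp(-2*a) + C2*exp(2*a)


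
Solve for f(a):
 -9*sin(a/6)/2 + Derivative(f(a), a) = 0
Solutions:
 f(a) = C1 - 27*cos(a/6)


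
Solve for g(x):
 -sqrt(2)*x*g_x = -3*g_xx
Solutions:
 g(x) = C1 + C2*erfi(2^(3/4)*sqrt(3)*x/6)


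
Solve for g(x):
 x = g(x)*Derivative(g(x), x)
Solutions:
 g(x) = -sqrt(C1 + x^2)
 g(x) = sqrt(C1 + x^2)


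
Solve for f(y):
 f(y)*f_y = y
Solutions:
 f(y) = -sqrt(C1 + y^2)
 f(y) = sqrt(C1 + y^2)


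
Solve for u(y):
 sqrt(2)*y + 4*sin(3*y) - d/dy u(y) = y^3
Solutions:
 u(y) = C1 - y^4/4 + sqrt(2)*y^2/2 - 4*cos(3*y)/3


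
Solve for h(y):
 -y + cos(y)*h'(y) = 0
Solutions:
 h(y) = C1 + Integral(y/cos(y), y)


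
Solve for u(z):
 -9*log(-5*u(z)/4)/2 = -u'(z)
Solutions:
 -2*Integral(1/(log(-_y) - 2*log(2) + log(5)), (_y, u(z)))/9 = C1 - z


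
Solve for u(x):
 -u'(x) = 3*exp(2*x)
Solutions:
 u(x) = C1 - 3*exp(2*x)/2


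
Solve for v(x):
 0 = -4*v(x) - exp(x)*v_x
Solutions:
 v(x) = C1*exp(4*exp(-x))


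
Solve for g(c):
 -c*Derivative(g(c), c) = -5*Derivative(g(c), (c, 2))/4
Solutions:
 g(c) = C1 + C2*erfi(sqrt(10)*c/5)


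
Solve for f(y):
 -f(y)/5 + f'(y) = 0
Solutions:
 f(y) = C1*exp(y/5)


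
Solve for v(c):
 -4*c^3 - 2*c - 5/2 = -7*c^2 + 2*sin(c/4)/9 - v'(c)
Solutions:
 v(c) = C1 + c^4 - 7*c^3/3 + c^2 + 5*c/2 - 8*cos(c/4)/9


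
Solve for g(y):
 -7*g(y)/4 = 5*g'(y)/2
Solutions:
 g(y) = C1*exp(-7*y/10)


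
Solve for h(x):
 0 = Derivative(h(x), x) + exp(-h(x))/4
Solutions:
 h(x) = log(C1 - x/4)


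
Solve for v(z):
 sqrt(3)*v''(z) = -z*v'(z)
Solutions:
 v(z) = C1 + C2*erf(sqrt(2)*3^(3/4)*z/6)


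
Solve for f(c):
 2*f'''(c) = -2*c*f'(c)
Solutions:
 f(c) = C1 + Integral(C2*airyai(-c) + C3*airybi(-c), c)


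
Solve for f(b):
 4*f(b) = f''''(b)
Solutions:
 f(b) = C1*exp(-sqrt(2)*b) + C2*exp(sqrt(2)*b) + C3*sin(sqrt(2)*b) + C4*cos(sqrt(2)*b)


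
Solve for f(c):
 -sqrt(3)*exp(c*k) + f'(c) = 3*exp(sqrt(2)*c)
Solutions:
 f(c) = C1 + 3*sqrt(2)*exp(sqrt(2)*c)/2 + sqrt(3)*exp(c*k)/k


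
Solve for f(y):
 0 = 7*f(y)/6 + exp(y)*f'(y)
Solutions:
 f(y) = C1*exp(7*exp(-y)/6)


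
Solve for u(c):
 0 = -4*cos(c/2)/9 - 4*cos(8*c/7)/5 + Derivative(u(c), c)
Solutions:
 u(c) = C1 + 8*sin(c/2)/9 + 7*sin(8*c/7)/10


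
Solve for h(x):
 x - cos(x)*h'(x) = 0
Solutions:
 h(x) = C1 + Integral(x/cos(x), x)


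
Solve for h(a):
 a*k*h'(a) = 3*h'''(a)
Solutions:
 h(a) = C1 + Integral(C2*airyai(3^(2/3)*a*k^(1/3)/3) + C3*airybi(3^(2/3)*a*k^(1/3)/3), a)


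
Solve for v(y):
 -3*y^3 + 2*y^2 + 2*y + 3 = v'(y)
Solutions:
 v(y) = C1 - 3*y^4/4 + 2*y^3/3 + y^2 + 3*y


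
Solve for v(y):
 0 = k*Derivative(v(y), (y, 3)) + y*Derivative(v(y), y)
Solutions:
 v(y) = C1 + Integral(C2*airyai(y*(-1/k)^(1/3)) + C3*airybi(y*(-1/k)^(1/3)), y)


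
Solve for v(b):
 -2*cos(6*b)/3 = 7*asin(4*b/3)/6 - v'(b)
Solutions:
 v(b) = C1 + 7*b*asin(4*b/3)/6 + 7*sqrt(9 - 16*b^2)/24 + sin(6*b)/9


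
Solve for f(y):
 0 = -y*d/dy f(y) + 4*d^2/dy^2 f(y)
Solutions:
 f(y) = C1 + C2*erfi(sqrt(2)*y/4)


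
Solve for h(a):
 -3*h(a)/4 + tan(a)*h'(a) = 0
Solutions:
 h(a) = C1*sin(a)^(3/4)


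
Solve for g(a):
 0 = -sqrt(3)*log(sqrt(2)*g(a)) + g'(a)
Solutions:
 -2*sqrt(3)*Integral(1/(2*log(_y) + log(2)), (_y, g(a)))/3 = C1 - a


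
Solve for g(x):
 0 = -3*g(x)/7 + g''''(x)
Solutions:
 g(x) = C1*exp(-3^(1/4)*7^(3/4)*x/7) + C2*exp(3^(1/4)*7^(3/4)*x/7) + C3*sin(3^(1/4)*7^(3/4)*x/7) + C4*cos(3^(1/4)*7^(3/4)*x/7)


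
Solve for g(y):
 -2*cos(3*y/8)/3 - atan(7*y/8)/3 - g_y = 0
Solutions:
 g(y) = C1 - y*atan(7*y/8)/3 + 4*log(49*y^2 + 64)/21 - 16*sin(3*y/8)/9


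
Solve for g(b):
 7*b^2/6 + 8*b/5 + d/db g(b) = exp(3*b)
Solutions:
 g(b) = C1 - 7*b^3/18 - 4*b^2/5 + exp(3*b)/3


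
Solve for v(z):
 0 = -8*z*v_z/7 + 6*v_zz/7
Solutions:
 v(z) = C1 + C2*erfi(sqrt(6)*z/3)


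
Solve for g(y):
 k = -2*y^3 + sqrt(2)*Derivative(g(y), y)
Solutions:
 g(y) = C1 + sqrt(2)*k*y/2 + sqrt(2)*y^4/4


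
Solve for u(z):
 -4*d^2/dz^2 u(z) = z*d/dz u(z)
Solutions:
 u(z) = C1 + C2*erf(sqrt(2)*z/4)


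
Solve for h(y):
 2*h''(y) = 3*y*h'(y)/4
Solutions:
 h(y) = C1 + C2*erfi(sqrt(3)*y/4)


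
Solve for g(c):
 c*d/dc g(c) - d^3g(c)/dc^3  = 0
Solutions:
 g(c) = C1 + Integral(C2*airyai(c) + C3*airybi(c), c)


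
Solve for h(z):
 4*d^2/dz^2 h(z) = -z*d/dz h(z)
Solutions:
 h(z) = C1 + C2*erf(sqrt(2)*z/4)


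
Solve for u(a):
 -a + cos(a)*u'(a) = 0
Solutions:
 u(a) = C1 + Integral(a/cos(a), a)


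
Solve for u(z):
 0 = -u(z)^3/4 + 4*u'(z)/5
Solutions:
 u(z) = -2*sqrt(2)*sqrt(-1/(C1 + 5*z))
 u(z) = 2*sqrt(2)*sqrt(-1/(C1 + 5*z))


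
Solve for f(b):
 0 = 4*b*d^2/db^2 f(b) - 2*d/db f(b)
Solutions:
 f(b) = C1 + C2*b^(3/2)
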